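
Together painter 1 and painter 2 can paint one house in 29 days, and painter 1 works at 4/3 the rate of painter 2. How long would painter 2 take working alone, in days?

203/3 days

Let painter 2's rate be r; then painter 1's rate is (4/3)r, so together (4/3 + 1)r = (7/3)r = 1/29.
Thus r = 3/203 per day.
Painter 2 alone: 203/3 days; painter 1 alone: 203/4 days.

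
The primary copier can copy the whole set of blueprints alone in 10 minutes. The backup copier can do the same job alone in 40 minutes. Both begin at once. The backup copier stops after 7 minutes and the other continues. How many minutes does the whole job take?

In the first 7 minutes the combined rate is 1/8, so 7/8 of the job is done, leaving 1/8.
After the backup copier leaves the rate is 1/10 per minute; the remaining 1/8 takes 5/4 minutes.
Total = 7 + 5/4 = 33/4 minutes.

33/4 minutes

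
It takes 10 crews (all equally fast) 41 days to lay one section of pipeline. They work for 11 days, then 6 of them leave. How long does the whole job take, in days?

86 days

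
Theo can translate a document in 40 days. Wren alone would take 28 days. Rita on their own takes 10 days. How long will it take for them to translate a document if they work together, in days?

56/9 days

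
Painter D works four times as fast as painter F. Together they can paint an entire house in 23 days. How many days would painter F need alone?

Let painter F's rate be r; then painter D's rate is 4r, so together (4 + 1)r = 5r = 1/23.
Thus r = 1/115 per day.
Painter F alone: 115 days; painter D alone: 115/4 days.

115 days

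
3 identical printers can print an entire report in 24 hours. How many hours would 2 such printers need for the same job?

Total work is 3·24 = 72 printer-hours.
With 2 printers: 72/2 = 36 hours.

36 hours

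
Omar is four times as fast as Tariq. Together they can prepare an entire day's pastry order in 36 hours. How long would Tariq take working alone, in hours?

Let Tariq's rate be r; then Omar's rate is 4r, so together (4 + 1)r = 5r = 1/36.
Thus r = 1/180 per hour.
Tariq alone: 180 hours; Omar alone: 45 hours.

180 hours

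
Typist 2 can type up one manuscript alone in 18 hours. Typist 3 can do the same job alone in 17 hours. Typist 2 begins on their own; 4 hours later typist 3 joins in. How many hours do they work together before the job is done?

34/5 hours

In the first 4 hours typist 2 alone does 4/18 = 2/9 of the job, leaving 7/9.
Once everyone is working, combined rate: 1/18 + 1/17 = (17 + 18)/306 = 35/306 per hour.
Remaining 7/9 at 35/306 per hour takes 34/5 hours.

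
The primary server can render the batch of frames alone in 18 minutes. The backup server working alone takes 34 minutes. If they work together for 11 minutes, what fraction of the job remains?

10/153

Combined rate: 1/18 + 1/34 = (17 + 9)/306 = 26/306 = 13/153 per minute.
In 11 minutes they complete 11·13/153 = 143/153 of the job.
So 10/153 remains.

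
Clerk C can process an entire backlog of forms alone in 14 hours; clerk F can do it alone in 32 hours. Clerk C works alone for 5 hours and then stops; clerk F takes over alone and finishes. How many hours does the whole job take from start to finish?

179/7 hours

In 5 hours clerk C does 5/14 of the job, leaving 9/14.
Clerk F works at 1/32 per hour, so finishing takes 9/14 ÷ 1/32 = 144/7 hours.
Total time = 5 + 144/7 = 179/7 hours.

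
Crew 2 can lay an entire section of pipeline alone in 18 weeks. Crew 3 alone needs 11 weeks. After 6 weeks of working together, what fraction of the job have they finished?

Combined rate: 1/18 + 1/11 = (11 + 18)/198 = 29/198 per week.
In 6 weeks they complete 6·29/198 = 29/33 of the job.

29/33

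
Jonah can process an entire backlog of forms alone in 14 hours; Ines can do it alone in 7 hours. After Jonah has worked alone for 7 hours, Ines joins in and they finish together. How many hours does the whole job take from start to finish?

28/3 hours

In 7 hours Jonah does 7/14 = 1/2 of the job, leaving 1/2.
Jonah and Ines together work at 3/14 per hour, so finishing takes 1/2 ÷ 3/14 = 7/3 hours.
Total time = 7 + 7/3 = 28/3 hours.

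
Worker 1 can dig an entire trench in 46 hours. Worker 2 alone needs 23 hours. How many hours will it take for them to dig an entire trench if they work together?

46/3 hours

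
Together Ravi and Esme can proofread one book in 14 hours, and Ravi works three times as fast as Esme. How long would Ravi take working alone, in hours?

56/3 hours

Let Esme's rate be r; then Ravi's rate is 3r, so together (3 + 1)r = 4r = 1/14.
Thus r = 1/56 per hour.
Esme alone: 56 hours; Ravi alone: 56/3 hours.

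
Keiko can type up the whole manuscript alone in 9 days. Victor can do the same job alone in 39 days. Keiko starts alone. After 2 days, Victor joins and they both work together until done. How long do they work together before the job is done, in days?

91/16 days

In the first 2 days Keiko alone does 2/9 of the job, leaving 7/9.
Once everyone is working, combined rate: 1/9 + 1/39 = (13 + 3)/117 = 16/117 per day.
Remaining 7/9 at 16/117 per day takes 91/16 days.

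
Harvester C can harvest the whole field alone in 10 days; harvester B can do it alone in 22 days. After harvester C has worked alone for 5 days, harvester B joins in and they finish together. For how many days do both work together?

55/16 days

In 5 days harvester C does 5/10 = 1/2 of the job, leaving 1/2.
Harvester C and harvester B together work at 8/55 per day, so finishing takes 1/2 ÷ 8/55 = 55/16 days.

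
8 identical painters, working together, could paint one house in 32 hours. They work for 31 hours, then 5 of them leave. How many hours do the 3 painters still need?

One painter does 1/256 of the job per hour.
After 31 hours with 8 painters, 31/32 is done (1/32 left).
With 3 painters the rate is 3/256, so the rest takes 1/32 ÷ 3/256 = 8/3 hours.

8/3 hours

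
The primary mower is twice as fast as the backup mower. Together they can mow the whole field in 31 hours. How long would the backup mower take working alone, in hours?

Let the backup mower's rate be r; then the primary mower's rate is 2r, so together (2 + 1)r = 3r = 1/31.
Thus r = 1/93 per hour.
The backup mower alone: 93 hours; the primary mower alone: 93/2 hours.

93 hours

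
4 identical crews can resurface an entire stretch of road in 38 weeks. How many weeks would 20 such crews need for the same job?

38/5 weeks

Total work is 4·38 = 152 crew-weeks.
With 20 crews: 152/20 = 38/5 weeks.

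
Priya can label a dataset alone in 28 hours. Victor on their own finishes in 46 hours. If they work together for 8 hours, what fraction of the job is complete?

Combined rate: 1/28 + 1/46 = (23 + 14)/644 = 37/644 per hour.
In 8 hours they complete 8·37/644 = 74/161 of the job.

74/161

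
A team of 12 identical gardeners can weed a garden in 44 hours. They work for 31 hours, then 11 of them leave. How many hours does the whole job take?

187 hours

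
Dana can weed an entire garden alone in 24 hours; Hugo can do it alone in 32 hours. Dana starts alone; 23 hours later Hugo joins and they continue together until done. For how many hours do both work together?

In 23 hours Dana does 23/24 of the job, leaving 1/24.
Dana and Hugo together work at 7/96 per hour, so finishing takes 1/24 ÷ 7/96 = 4/7 hours.

4/7 hours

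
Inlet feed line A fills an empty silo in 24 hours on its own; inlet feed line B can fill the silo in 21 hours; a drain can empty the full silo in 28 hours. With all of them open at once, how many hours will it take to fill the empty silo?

56/3 hours

Net rate = 1/24 + 1/21 − 1/28 = (7 + 8 − 6)/168 = 9/168 = 3/56 per hour.
Filling time = 1 ÷ (3/56) = 56/3 hours.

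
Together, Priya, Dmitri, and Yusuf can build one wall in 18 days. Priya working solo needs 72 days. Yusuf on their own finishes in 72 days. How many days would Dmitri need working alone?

36 days

Combined rate is 1/18 per day.
Known contribution: 1/72 + 1/72 = (1 + 1)/72 = 2/72 = 1/36 per day.
So Dmitri's rate is 1/18 − 1/36 = 1/36, meaning 36 days alone.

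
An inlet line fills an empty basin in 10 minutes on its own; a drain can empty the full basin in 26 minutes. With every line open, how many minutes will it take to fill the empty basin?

65/4 minutes

Net rate = 1/10 − 1/26 = (13 − 5)/130 = 8/130 = 4/65 per minute.
Filling time = 1 ÷ (4/65) = 65/4 minutes.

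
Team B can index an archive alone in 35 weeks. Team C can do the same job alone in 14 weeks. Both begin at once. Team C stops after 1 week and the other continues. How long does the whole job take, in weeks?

65/2 weeks

In the first 1 week the combined rate is 1/10, so 1/10 of the job is done, leaving 9/10.
After team C leaves the rate is 1/35 per week; the remaining 9/10 takes 63/2 weeks.
Total = 1 + 63/2 = 65/2 weeks.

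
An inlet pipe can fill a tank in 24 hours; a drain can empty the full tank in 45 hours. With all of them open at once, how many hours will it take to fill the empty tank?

Net rate = 1/24 − 1/45 = (15 − 8)/360 = 7/360 per hour.
Filling time = 1 ÷ (7/360) = 360/7 hours.

360/7 hours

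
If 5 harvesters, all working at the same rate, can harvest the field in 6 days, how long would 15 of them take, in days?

2 days

Total work is 5·6 = 30 harvester-days.
With 15 harvesters: 30/15 = 2 days.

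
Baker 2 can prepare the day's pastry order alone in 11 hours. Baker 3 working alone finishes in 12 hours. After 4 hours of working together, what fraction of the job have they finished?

Combined rate: 1/11 + 1/12 = (12 + 11)/132 = 23/132 per hour.
In 4 hours they complete 4·23/132 = 23/33 of the job.

23/33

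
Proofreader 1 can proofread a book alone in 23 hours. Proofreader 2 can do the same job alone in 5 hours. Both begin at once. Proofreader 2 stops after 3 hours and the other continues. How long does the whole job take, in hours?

In the first 3 hours the combined rate is 28/115, so 84/115 of the job is done, leaving 31/115.
After Proofreader 2 leaves the rate is 1/23 per hour; the remaining 31/115 takes 31/5 hours.
Total = 3 + 31/5 = 46/5 hours.

46/5 hours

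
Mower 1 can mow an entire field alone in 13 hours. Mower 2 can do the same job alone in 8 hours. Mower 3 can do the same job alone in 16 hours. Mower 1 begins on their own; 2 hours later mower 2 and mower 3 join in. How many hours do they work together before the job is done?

16/5 hours

In the first 2 hours mower 1 alone does 2/13 of the job, leaving 11/13.
Once everyone is working, combined rate: 1/13 + 1/8 + 1/16 = (16 + 26 + 13)/208 = 55/208 per hour.
Remaining 11/13 at 55/208 per hour takes 16/5 hours.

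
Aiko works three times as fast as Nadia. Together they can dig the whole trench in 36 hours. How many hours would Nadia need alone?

144 hours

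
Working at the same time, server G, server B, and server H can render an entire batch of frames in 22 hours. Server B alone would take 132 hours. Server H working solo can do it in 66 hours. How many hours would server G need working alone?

Combined rate is 1/22 per hour.
Known contribution: 1/132 + 1/66 = (1 + 2)/132 = 3/132 = 1/44 per hour.
So server G's rate is 1/22 − 1/44 = 1/44, meaning 44 hours alone.

44 hours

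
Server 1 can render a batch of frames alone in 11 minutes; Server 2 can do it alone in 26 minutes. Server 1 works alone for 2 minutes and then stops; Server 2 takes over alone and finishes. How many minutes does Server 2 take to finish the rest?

In 2 minutes Server 1 does 2/11 of the job, leaving 9/11.
Server 2 works at 1/26 per minute, so finishing takes 9/11 ÷ 1/26 = 234/11 minutes.

234/11 minutes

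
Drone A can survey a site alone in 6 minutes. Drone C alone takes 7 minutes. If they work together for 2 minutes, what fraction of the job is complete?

Combined rate: 1/6 + 1/7 = (7 + 6)/42 = 13/42 per minute.
In 2 minutes they complete 2·13/42 = 13/21 of the job.

13/21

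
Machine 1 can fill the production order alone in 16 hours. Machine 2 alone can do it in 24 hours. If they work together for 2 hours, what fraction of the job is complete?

Combined rate: 1/16 + 1/24 = (3 + 2)/48 = 5/48 per hour.
In 2 hours they complete 2·5/48 = 5/24 of the job.

5/24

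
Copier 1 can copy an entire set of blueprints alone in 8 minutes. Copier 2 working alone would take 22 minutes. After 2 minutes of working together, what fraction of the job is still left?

Combined rate: 1/8 + 1/22 = (11 + 4)/88 = 15/88 per minute.
In 2 minutes they complete 2·15/88 = 15/44 of the job.
So 29/44 remains.

29/44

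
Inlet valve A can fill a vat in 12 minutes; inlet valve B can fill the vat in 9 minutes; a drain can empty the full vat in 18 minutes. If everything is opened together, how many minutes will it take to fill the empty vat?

36/5 minutes

Net rate = 1/12 + 1/9 − 1/18 = (3 + 4 − 2)/36 = 5/36 per minute.
Filling time = 1 ÷ (5/36) = 36/5 minutes.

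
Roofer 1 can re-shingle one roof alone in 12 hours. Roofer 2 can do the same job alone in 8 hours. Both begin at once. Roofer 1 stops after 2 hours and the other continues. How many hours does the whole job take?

20/3 hours

In the first 2 hours the combined rate is 5/24, so 5/12 of the job is done, leaving 7/12.
After Roofer 1 leaves the rate is 1/8 per hour; the remaining 7/12 takes 14/3 hours.
Total = 2 + 14/3 = 20/3 hours.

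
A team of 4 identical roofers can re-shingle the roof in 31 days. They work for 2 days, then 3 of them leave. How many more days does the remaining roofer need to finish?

One roofer does 1/124 of the job per day.
After 2 days with 4 roofers, 2/31 is done (29/31 left).
With 1 roofer the rate is 1/124, so the rest takes 29/31 ÷ 1/124 = 116 days.

116 days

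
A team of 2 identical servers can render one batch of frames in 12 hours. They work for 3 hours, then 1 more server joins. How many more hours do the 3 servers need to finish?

One server does 1/24 of the job per hour.
After 3 hours with 2 servers, 1/4 is done (3/4 left).
With 3 servers the rate is 3/24 = 1/8, so the rest takes 3/4 ÷ 1/8 = 6 hours.

6 hours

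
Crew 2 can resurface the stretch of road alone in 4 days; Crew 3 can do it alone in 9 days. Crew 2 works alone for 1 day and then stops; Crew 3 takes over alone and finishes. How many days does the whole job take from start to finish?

In 1 day Crew 2 does 1/4 of the job, leaving 3/4.
Crew 3 works at 1/9 per day, so finishing takes 3/4 ÷ 1/9 = 27/4 days.
Total time = 1 + 27/4 = 31/4 days.

31/4 days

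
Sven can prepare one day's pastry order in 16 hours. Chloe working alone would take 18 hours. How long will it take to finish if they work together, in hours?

Combined rate: 1/16 + 1/18 = (9 + 8)/144 = 17/144 per hour.
Time = 1 ÷ (17/144) = 144/17 hours.

144/17 hours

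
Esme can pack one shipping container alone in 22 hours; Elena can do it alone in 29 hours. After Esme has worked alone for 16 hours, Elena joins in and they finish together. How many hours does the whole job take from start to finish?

330/17 hours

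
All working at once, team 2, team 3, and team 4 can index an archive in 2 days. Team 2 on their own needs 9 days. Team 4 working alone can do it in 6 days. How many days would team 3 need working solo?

9/2 days

Combined rate is 1/2 per day.
Known contribution: 1/9 + 1/6 = (2 + 3)/18 = 5/18 per day.
So team 3's rate is 1/2 − 5/18 = 2/9, meaning 9/2 days alone.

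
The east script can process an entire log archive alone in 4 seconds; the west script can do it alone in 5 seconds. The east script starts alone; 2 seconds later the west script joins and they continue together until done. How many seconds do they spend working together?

In 2 seconds the east script does 2/4 = 1/2 of the job, leaving 1/2.
The east script and the west script together work at 9/20 per second, so finishing takes 1/2 ÷ 9/20 = 10/9 seconds.

10/9 seconds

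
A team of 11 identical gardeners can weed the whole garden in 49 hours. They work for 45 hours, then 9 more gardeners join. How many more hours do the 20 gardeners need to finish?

One gardener does 1/539 of the job per hour.
After 45 hours with 11 gardeners, 45/49 is done (4/49 left).
With 20 gardeners the rate is 20/539, so the rest takes 4/49 ÷ 20/539 = 11/5 hours.

11/5 hours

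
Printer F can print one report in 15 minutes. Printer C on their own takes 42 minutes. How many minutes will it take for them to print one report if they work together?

210/19 minutes

Combined rate: 1/15 + 1/42 = (14 + 5)/210 = 19/210 per minute.
Time = 1 ÷ (19/210) = 210/19 minutes.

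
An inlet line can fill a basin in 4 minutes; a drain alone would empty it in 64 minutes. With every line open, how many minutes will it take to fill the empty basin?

Net rate = 1/4 − 1/64 = (16 − 1)/64 = 15/64 per minute.
Filling time = 1 ÷ (15/64) = 64/15 minutes.

64/15 minutes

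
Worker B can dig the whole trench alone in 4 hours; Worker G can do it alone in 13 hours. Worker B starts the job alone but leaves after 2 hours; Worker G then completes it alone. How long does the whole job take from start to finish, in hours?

In 2 hours Worker B does 2/4 = 1/2 of the job, leaving 1/2.
Worker G works at 1/13 per hour, so finishing takes 1/2 ÷ 1/13 = 13/2 hours.
Total time = 2 + 13/2 = 17/2 hours.

17/2 hours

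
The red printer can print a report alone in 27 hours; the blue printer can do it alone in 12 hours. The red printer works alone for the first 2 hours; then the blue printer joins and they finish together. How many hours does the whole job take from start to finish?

126/13 hours

In 2 hours the red printer does 2/27 of the job, leaving 25/27.
The red printer and the blue printer together work at 13/108 per hour, so finishing takes 25/27 ÷ 13/108 = 100/13 hours.
Total time = 2 + 100/13 = 126/13 hours.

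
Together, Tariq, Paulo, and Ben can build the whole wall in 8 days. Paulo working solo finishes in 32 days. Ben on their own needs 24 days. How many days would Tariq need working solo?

96/5 days

Combined rate is 1/8 per day.
Known contribution: 1/32 + 1/24 = (3 + 4)/96 = 7/96 per day.
So Tariq's rate is 1/8 − 7/96 = 5/96, meaning 96/5 days alone.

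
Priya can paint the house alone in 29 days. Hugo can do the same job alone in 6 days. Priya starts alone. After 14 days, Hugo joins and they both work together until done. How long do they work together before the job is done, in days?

18/7 days

In the first 14 days Priya alone does 14/29 of the job, leaving 15/29.
Once everyone is working, combined rate: 1/29 + 1/6 = (6 + 29)/174 = 35/174 per day.
Remaining 15/29 at 35/174 per day takes 18/7 days.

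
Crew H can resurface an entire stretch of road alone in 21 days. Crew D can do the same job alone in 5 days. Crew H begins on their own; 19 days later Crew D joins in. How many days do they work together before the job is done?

In the first 19 days Crew H alone does 19/21 of the job, leaving 2/21.
Once everyone is working, combined rate: 1/21 + 1/5 = (5 + 21)/105 = 26/105 per day.
Remaining 2/21 at 26/105 per day takes 5/13 days.

5/13 days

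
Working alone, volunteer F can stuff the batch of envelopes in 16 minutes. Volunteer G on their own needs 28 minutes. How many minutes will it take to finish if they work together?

With two workers the combined time is the product over the sum: 16·28/(16+28) = 448/44 = 112/11 minutes.

112/11 minutes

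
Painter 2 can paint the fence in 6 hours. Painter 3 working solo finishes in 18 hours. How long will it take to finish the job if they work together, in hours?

9/2 hours

Combined rate: 1/6 + 1/18 = (3 + 1)/18 = 4/18 = 2/9 per hour.
Time = 1 ÷ (2/9) = 9/2 hours.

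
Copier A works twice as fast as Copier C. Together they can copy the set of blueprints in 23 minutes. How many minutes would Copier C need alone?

Let Copier C's rate be r; then Copier A's rate is 2r, so together (2 + 1)r = 3r = 1/23.
Thus r = 1/69 per minute.
Copier C alone: 69 minutes; Copier A alone: 69/2 minutes.

69 minutes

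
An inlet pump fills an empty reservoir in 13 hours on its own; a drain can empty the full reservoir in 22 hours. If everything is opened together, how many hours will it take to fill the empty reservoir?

Net rate = 1/13 − 1/22 = (22 − 13)/286 = 9/286 per hour.
Filling time = 1 ÷ (9/286) = 286/9 hours.

286/9 hours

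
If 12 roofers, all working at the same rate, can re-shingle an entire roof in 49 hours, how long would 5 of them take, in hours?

Total work is 12·49 = 588 roofer-hours.
With 5 roofers: 588/5 hours.

588/5 hours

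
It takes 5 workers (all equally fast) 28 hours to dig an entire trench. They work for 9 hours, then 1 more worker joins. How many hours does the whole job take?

One worker does 1/140 of the job per hour.
After 9 hours with 5 workers, 9/28 is done (19/28 left).
With 6 workers the rate is 6/140 = 3/70, so the rest takes 19/28 ÷ 3/70 = 95/6 hours.
Total = 9 + 95/6 = 149/6 hours.

149/6 hours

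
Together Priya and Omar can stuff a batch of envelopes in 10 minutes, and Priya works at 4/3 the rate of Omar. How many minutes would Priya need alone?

35/2 minutes

Let Omar's rate be r; then Priya's rate is (4/3)r, so together (4/3 + 1)r = (7/3)r = 1/10.
Thus r = 3/70 per minute.
Omar alone: 70/3 minutes; Priya alone: 35/2 minutes.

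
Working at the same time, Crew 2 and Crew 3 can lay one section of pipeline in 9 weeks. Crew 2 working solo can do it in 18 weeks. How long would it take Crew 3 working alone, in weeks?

18 weeks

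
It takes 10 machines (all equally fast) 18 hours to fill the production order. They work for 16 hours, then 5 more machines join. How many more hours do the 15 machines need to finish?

4/3 hours

One machine does 1/180 of the job per hour.
After 16 hours with 10 machines, 8/9 is done (1/9 left).
With 15 machines the rate is 15/180 = 1/12, so the rest takes 1/9 ÷ 1/12 = 4/3 hours.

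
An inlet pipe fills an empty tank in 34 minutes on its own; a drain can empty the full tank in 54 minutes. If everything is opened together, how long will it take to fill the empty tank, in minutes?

Net rate = 1/34 − 1/54 = (27 − 17)/918 = 10/918 = 5/459 per minute.
Filling time = 1 ÷ (5/459) = 459/5 minutes.

459/5 minutes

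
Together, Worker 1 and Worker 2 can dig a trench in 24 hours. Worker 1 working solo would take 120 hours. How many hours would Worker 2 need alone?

Combined rate is 1/24 per hour.
Known contribution: 1/120 per hour.
So Worker 2's rate is 1/24 − 1/120 = 1/30, meaning 30 hours alone.

30 hours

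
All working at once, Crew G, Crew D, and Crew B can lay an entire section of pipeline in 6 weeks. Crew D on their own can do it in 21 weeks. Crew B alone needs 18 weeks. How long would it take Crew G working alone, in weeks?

Combined rate is 1/6 per week.
Known contribution: 1/21 + 1/18 = (6 + 7)/126 = 13/126 per week.
So Crew G's rate is 1/6 − 13/126 = 4/63, meaning 63/4 weeks alone.

63/4 weeks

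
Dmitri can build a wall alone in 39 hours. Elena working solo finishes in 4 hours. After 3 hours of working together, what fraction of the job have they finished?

43/52

Combined rate: 1/39 + 1/4 = (4 + 39)/156 = 43/156 per hour.
In 3 hours they complete 3·43/156 = 43/52 of the job.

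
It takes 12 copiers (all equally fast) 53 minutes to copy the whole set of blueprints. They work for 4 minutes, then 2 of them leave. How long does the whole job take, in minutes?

314/5 minutes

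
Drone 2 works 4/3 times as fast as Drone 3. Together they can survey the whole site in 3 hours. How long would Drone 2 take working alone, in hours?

21/4 hours

Let Drone 3's rate be r; then Drone 2's rate is (4/3)r, so together (4/3 + 1)r = (7/3)r = 1/3.
Thus r = 1/7 per hour.
Drone 3 alone: 7 hours; Drone 2 alone: 21/4 hours.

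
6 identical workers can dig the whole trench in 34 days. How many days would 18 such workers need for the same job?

34/3 days

Total work is 6·34 = 204 worker-days.
With 18 workers: 204/18 = 34/3 days.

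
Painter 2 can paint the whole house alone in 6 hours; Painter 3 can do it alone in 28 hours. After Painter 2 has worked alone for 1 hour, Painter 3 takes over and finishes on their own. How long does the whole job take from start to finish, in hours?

73/3 hours

In 1 hour Painter 2 does 1/6 of the job, leaving 5/6.
Painter 3 works at 1/28 per hour, so finishing takes 5/6 ÷ 1/28 = 70/3 hours.
Total time = 1 + 70/3 = 73/3 hours.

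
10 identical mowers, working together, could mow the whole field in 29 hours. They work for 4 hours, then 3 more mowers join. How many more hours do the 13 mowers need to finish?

250/13 hours

One mower does 1/290 of the job per hour.
After 4 hours with 10 mowers, 4/29 is done (25/29 left).
With 13 mowers the rate is 13/290, so the rest takes 25/29 ÷ 13/290 = 250/13 hours.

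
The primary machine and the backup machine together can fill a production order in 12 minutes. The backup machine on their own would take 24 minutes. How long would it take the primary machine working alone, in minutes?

24 minutes

Combined rate is 1/12 per minute.
Known contribution: 1/24 per minute.
So the primary machine's rate is 1/12 − 1/24 = 1/24, meaning 24 minutes alone.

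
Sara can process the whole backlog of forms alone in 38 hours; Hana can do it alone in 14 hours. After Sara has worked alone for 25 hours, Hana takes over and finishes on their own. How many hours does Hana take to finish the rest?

91/19 hours

In 25 hours Sara does 25/38 of the job, leaving 13/38.
Hana works at 1/14 per hour, so finishing takes 13/38 ÷ 1/14 = 91/19 hours.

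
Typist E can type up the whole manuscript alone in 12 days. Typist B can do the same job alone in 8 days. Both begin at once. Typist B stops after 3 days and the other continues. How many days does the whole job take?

15/2 days

In the first 3 days the combined rate is 5/24, so 5/8 of the job is done, leaving 3/8.
After typist B leaves the rate is 1/12 per day; the remaining 3/8 takes 9/2 days.
Total = 3 + 9/2 = 15/2 days.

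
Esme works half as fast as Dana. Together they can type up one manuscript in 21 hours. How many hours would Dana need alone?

63/2 hours

Let Dana's rate be r; then Esme's rate is (1/2)r, so together (1/2 + 1)r = (3/2)r = 1/21.
Thus r = 2/63 per hour.
Dana alone: 63/2 hours; Esme alone: 63 hours.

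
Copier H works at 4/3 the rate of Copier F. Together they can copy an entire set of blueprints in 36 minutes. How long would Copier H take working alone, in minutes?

63 minutes

Let Copier F's rate be r; then Copier H's rate is (4/3)r, so together (4/3 + 1)r = (7/3)r = 1/36.
Thus r = 1/84 per minute.
Copier F alone: 84 minutes; Copier H alone: 63 minutes.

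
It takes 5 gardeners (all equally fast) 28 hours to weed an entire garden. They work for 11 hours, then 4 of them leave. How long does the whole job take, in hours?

One gardener does 1/140 of the job per hour.
After 11 hours with 5 gardeners, 11/28 is done (17/28 left).
With 1 gardener the rate is 1/140, so the rest takes 17/28 ÷ 1/140 = 85 hours.
Total = 11 + 85 = 96 hours.

96 hours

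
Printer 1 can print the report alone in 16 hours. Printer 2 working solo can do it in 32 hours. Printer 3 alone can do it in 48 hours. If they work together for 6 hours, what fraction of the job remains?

Combined rate: 1/16 + 1/32 + 1/48 = (6 + 3 + 2)/96 = 11/96 per hour.
In 6 hours they complete 6·11/96 = 11/16 of the job.
So 5/16 remains.

5/16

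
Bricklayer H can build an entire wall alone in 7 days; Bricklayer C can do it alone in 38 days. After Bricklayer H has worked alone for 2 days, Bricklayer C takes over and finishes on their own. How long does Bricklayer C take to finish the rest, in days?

In 2 days Bricklayer H does 2/7 of the job, leaving 5/7.
Bricklayer C works at 1/38 per day, so finishing takes 5/7 ÷ 1/38 = 190/7 days.

190/7 days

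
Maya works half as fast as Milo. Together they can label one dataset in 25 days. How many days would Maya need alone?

Let Milo's rate be r; then Maya's rate is (1/2)r, so together (1/2 + 1)r = (3/2)r = 1/25.
Thus r = 2/75 per day.
Milo alone: 75/2 days; Maya alone: 75 days.

75 days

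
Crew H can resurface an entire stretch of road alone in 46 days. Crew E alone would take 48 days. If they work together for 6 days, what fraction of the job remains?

137/184

Combined rate: 1/46 + 1/48 = (24 + 23)/1104 = 47/1104 per day.
In 6 days they complete 6·47/1104 = 47/184 of the job.
So 137/184 remains.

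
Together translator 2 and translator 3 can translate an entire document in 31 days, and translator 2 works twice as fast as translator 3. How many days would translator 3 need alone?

93 days

Let translator 3's rate be r; then translator 2's rate is 2r, so together (2 + 1)r = 3r = 1/31.
Thus r = 1/93 per day.
Translator 3 alone: 93 days; translator 2 alone: 93/2 days.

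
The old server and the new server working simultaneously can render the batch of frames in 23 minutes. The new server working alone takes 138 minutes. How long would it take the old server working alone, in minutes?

138/5 minutes

Combined rate is 1/23 per minute.
Known contribution: 1/138 per minute.
So the old server's rate is 1/23 − 1/138 = 5/138, meaning 138/5 minutes alone.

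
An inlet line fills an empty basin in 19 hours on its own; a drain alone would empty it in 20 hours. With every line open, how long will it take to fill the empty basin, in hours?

Net rate = 1/19 − 1/20 = (20 − 19)/380 = 1/380 per hour.
Filling time = 1 ÷ (1/380) = 380 hours.

380 hours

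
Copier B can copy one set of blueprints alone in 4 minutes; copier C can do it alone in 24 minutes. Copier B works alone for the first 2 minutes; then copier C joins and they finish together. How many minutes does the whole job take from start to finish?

26/7 minutes

In 2 minutes copier B does 2/4 = 1/2 of the job, leaving 1/2.
Copier B and copier C together work at 7/24 per minute, so finishing takes 1/2 ÷ 7/24 = 12/7 minutes.
Total time = 2 + 12/7 = 26/7 minutes.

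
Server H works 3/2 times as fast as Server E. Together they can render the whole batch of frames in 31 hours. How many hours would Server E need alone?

155/2 hours

Let Server E's rate be r; then Server H's rate is (3/2)r, so together (3/2 + 1)r = (5/2)r = 1/31.
Thus r = 2/155 per hour.
Server E alone: 155/2 hours; Server H alone: 155/3 hours.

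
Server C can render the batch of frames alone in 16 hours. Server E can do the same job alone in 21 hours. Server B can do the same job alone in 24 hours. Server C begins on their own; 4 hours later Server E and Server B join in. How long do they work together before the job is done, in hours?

In the first 4 hours Server C alone does 4/16 = 1/4 of the job, leaving 3/4.
Once everyone is working, combined rate: 1/16 + 1/21 + 1/24 = (21 + 16 + 14)/336 = 51/336 = 17/112 per hour.
Remaining 3/4 at 17/112 per hour takes 84/17 hours.

84/17 hours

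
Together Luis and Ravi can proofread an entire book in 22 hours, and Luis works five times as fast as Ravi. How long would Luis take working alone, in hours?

132/5 hours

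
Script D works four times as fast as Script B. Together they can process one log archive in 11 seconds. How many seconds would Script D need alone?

55/4 seconds

Let Script B's rate be r; then Script D's rate is 4r, so together (4 + 1)r = 5r = 1/11.
Thus r = 1/55 per second.
Script B alone: 55 seconds; Script D alone: 55/4 seconds.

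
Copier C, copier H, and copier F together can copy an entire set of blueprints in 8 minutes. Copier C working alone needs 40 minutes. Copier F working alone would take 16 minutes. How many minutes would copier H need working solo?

80/3 minutes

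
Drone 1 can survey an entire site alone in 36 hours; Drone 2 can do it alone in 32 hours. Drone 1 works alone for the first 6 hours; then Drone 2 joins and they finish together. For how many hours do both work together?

240/17 hours

In 6 hours Drone 1 does 6/36 = 1/6 of the job, leaving 5/6.
Drone 1 and Drone 2 together work at 17/288 per hour, so finishing takes 5/6 ÷ 17/288 = 240/17 hours.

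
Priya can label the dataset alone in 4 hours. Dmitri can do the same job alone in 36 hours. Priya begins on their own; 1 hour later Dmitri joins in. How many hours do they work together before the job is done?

In the first 1 hour Priya alone does 1/4 of the job, leaving 3/4.
Once everyone is working, combined rate: 1/4 + 1/36 = (9 + 1)/36 = 10/36 = 5/18 per hour.
Remaining 3/4 at 5/18 per hour takes 27/10 hours.

27/10 hours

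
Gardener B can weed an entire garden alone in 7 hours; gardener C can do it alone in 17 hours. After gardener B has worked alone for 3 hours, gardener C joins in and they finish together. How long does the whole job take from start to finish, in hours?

35/6 hours

In 3 hours gardener B does 3/7 of the job, leaving 4/7.
Gardener B and gardener C together work at 24/119 per hour, so finishing takes 4/7 ÷ 24/119 = 17/6 hours.
Total time = 3 + 17/6 = 35/6 hours.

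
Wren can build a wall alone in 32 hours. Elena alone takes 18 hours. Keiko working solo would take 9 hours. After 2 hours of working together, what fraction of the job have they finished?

Combined rate: 1/32 + 1/18 + 1/9 = (9 + 16 + 32)/288 = 57/288 = 19/96 per hour.
In 2 hours they complete 2·19/96 = 19/48 of the job.

19/48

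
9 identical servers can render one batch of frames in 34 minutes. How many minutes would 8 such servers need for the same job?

153/4 minutes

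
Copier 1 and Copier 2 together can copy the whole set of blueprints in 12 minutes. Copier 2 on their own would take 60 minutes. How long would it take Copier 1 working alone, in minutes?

15 minutes

Combined rate is 1/12 per minute.
Known contribution: 1/60 per minute.
So Copier 1's rate is 1/12 − 1/60 = 1/15, meaning 15 minutes alone.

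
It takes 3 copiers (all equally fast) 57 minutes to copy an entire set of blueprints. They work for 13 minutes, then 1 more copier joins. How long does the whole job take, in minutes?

One copier does 1/171 of the job per minute.
After 13 minutes with 3 copiers, 13/57 is done (44/57 left).
With 4 copiers the rate is 4/171, so the rest takes 44/57 ÷ 4/171 = 33 minutes.
Total = 13 + 33 = 46 minutes.

46 minutes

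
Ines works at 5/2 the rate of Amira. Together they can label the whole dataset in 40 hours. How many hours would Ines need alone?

56 hours

Let Amira's rate be r; then Ines's rate is (5/2)r, so together (5/2 + 1)r = (7/2)r = 1/40.
Thus r = 1/140 per hour.
Amira alone: 140 hours; Ines alone: 56 hours.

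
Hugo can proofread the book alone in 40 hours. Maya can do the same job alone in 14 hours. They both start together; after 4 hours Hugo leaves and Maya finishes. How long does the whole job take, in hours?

63/5 hours

In the first 4 hours the combined rate is 27/280, so 27/70 of the job is done, leaving 43/70.
After Hugo leaves the rate is 1/14 per hour; the remaining 43/70 takes 43/5 hours.
Total = 4 + 43/5 = 63/5 hours.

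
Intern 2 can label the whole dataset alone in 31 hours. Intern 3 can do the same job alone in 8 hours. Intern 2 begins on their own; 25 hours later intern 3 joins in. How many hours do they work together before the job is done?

16/13 hours

In the first 25 hours intern 2 alone does 25/31 of the job, leaving 6/31.
Once everyone is working, combined rate: 1/31 + 1/8 = (8 + 31)/248 = 39/248 per hour.
Remaining 6/31 at 39/248 per hour takes 16/13 hours.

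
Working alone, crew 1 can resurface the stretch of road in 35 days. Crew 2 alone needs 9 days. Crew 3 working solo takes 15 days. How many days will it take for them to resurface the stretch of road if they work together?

63/13 days

Combined rate: 1/35 + 1/9 + 1/15 = (9 + 35 + 21)/315 = 65/315 = 13/63 per day.
Time = 1 ÷ (13/63) = 63/13 days.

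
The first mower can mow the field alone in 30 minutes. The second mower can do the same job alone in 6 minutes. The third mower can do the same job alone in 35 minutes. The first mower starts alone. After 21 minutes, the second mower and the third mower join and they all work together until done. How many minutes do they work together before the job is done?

21/16 minutes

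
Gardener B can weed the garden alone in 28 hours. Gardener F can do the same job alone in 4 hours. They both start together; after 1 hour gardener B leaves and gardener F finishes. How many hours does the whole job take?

In the first 1 hour the combined rate is 2/7, so 2/7 of the job is done, leaving 5/7.
After gardener B leaves the rate is 1/4 per hour; the remaining 5/7 takes 20/7 hours.
Total = 1 + 20/7 = 27/7 hours.

27/7 hours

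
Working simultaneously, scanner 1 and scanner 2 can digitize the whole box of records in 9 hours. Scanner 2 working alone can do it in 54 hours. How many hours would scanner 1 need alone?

Combined rate is 1/9 per hour.
Known contribution: 1/54 per hour.
So scanner 1's rate is 1/9 − 1/54 = 5/54, meaning 54/5 hours alone.

54/5 hours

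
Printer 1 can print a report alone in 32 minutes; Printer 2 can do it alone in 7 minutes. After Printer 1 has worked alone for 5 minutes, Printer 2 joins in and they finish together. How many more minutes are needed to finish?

63/13 minutes

In 5 minutes Printer 1 does 5/32 of the job, leaving 27/32.
Printer 1 and Printer 2 together work at 39/224 per minute, so finishing takes 27/32 ÷ 39/224 = 63/13 minutes.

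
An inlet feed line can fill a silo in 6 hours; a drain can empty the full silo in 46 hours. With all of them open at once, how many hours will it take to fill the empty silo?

Net rate = 1/6 − 1/46 = (23 − 3)/138 = 20/138 = 10/69 per hour.
Filling time = 1 ÷ (10/69) = 69/10 hours.

69/10 hours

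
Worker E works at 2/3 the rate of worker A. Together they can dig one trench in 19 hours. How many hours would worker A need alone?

95/3 hours

Let worker A's rate be r; then worker E's rate is (2/3)r, so together (2/3 + 1)r = (5/3)r = 1/19.
Thus r = 3/95 per hour.
Worker A alone: 95/3 hours; worker E alone: 95/2 hours.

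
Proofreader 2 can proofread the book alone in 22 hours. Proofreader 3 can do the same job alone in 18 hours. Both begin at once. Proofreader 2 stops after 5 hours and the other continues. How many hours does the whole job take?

153/11 hours

In the first 5 hours the combined rate is 10/99, so 50/99 of the job is done, leaving 49/99.
After proofreader 2 leaves the rate is 1/18 per hour; the remaining 49/99 takes 98/11 hours.
Total = 5 + 98/11 = 153/11 hours.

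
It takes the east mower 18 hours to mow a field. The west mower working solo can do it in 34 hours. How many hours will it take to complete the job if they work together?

Combined rate: 1/18 + 1/34 = (17 + 9)/306 = 26/306 = 13/153 per hour.
Time = 1 ÷ (13/153) = 153/13 hours.

153/13 hours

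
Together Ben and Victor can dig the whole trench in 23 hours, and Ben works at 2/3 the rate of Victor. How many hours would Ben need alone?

Let Victor's rate be r; then Ben's rate is (2/3)r, so together (2/3 + 1)r = (5/3)r = 1/23.
Thus r = 3/115 per hour.
Victor alone: 115/3 hours; Ben alone: 115/2 hours.

115/2 hours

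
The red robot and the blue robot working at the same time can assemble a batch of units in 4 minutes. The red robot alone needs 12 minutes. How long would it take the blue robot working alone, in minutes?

6 minutes

Combined rate is 1/4 per minute.
Known contribution: 1/12 per minute.
So the blue robot's rate is 1/4 − 1/12 = 1/6, meaning 6 minutes alone.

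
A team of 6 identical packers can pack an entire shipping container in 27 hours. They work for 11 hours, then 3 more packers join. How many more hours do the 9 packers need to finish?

One packer does 1/162 of the job per hour.
After 11 hours with 6 packers, 11/27 is done (16/27 left).
With 9 packers the rate is 9/162 = 1/18, so the rest takes 16/27 ÷ 1/18 = 32/3 hours.

32/3 hours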